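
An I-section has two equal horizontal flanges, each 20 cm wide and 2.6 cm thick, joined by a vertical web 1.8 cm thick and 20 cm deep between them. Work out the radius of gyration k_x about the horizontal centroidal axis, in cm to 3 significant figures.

k_x ≈ 10.2 cm

Break the section into simple shapes (no overlaps), measuring from the bottom-left corner of the bounding box.
Bottom flange: 20 × 2.6, A = 52 cm², y = 1.3 cm, Ī = 29.293 cm⁴.
Web: 1.8 × 20, A = 36 cm², y = 12.6 cm, Ī = 1 200 cm⁴.
Top flange: 20 × 2.6, A = 52 cm², y = 23.9 cm, Ī = 29.293 cm⁴.
By symmetry the centroid is at mid-height, ȳ = 12.6 cm.
Transfer each piece to the horizontal centroidal axis using Ī + A·d² with d = y − 12.6:
  bottom flange: d = -11.3 cm → contributes +6669.2 cm⁴
  web: d = 0 cm → contributes +1 200 cm⁴
  top flange: d = 11.3 cm → contributes +6669.2 cm⁴
Total I = 14 538 cm⁴.
Radius of gyration: k = √(I/A) = √(14 538 / 140) = 10.19 cm.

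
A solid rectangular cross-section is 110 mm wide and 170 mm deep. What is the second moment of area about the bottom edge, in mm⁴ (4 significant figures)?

I_base ≈ 1.801 × 10⁸ mm⁴

The section: 110 × 170, A = 18 700 mm², y = 85 mm, Ī = 45 035 833 mm⁴.
Transfer it to the bottom edge using Ī + A·d² with d = y − 0:
  the section: d = 85 mm → contributes +180 143 333 mm⁴
Total I = 180 143 333 mm⁴.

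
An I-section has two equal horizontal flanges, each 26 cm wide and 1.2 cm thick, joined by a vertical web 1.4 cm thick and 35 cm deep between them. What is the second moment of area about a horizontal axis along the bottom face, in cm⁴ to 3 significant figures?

I_base ≈ 6.44 × 10⁴ cm⁴

Decompose the section into non-overlapping parts with the origin at the bottom-left of its bounding rectangle.
Bottom flange: 26 × 1.2, A = 31.2 cm², y = 0.6 cm, Ī = 3.744 cm⁴.
Web: 1.4 × 35, A = 49 cm², y = 18.7 cm, Ī = 5002.1 cm⁴.
Top flange: 26 × 1.2, A = 31.2 cm², y = 36.8 cm, Ī = 3.744 cm⁴.
Transfer each piece to the base of the section using Ī + A·d² with d = y − 0:
  bottom flange: d = 0.6 cm → contributes +14.976 cm⁴
  web: d = 18.7 cm → contributes +22 137 cm⁴
  top flange: d = 36.8 cm → contributes +42 256 cm⁴
Total I = 64 408 cm⁴.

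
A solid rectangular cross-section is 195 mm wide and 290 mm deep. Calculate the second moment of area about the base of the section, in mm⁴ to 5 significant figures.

The section: 195 × 290, A = 56 550 mm², y = 145 mm, Ī = 396 321 250 mm⁴.
Transfer it to the bottom edge using Ī + A·d² with d = y − 0:
  the section: d = 145 mm → contributes +1 585 285 000 mm⁴
Total I = 1 585 285 000 mm⁴.

I_base ≈ 1.5853 × 10⁹ mm⁴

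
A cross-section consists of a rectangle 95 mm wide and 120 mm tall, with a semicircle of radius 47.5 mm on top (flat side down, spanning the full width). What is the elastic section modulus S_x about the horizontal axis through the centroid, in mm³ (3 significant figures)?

Decompose the section into non-overlapping parts with the origin at the bottom-left of its bounding rectangle.
Rectangular body: 95 × 120, A = 11 400 mm², y = 60 mm, Ī = 13 680 000 mm⁴.
Semicircular cap: semicircle r = 47.5, A = 3544.1 mm², y = 140.16 mm, Ī = 558 736 mm⁴.
Centroid: ȳ = ΣA·y / ΣA = 79.01 mm.
Transfer each piece to the horizontal axis through the centroid using Ī + A·d² with d = y − 79.01:
  rectangular body: d = -19.01 mm → contributes +17 799 935 mm⁴
  semicircular cap: d = 61.149 mm → contributes +13 810 939 mm⁴
Total I = 31 610 874 mm⁴.
Extreme fibre distance c = 88.49 mm; S = I/c = 357 227 mm³.

S_x ≈ 3.57 × 10⁵ mm³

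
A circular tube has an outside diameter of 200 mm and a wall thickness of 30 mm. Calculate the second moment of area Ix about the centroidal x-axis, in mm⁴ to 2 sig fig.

Split into non-overlapping primitives; take the origin at the lower-left of the bounding box.
Outer circle: ⌀200, A = 31 416 mm², y = 100 mm, Ī = 78 539 816 mm⁴.
Bore (subtracted): ⌀140, A = 15 394 mm², y = 100 mm, Ī = 18 857 410 mm⁴.
By symmetry the centroid is at mid-height, ȳ = 100 mm.
All pieces are centred on the centroidal x-axis, so I = ΣĪ (holes subtracted) = 59 682 406 mm⁴.

Ix ≈ 6.0 × 10⁷ mm⁴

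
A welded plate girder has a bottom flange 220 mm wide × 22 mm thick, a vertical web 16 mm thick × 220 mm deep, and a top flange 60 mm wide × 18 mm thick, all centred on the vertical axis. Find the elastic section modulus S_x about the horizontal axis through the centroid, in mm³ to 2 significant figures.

Decompose the section into non-overlapping parts with the origin at the bottom-left of its bounding rectangle.
Bottom plate: 220 × 22, A = 4 840 mm², y = 11 mm, Ī = 195 213 mm⁴.
Web plate: 16 × 220, A = 3 520 mm², y = 132 mm, Ī = 14 197 333 mm⁴.
Top plate: 60 × 18, A = 1 080 mm², y = 251 mm, Ī = 29 160 mm⁴.
Centroid: ȳ = ΣA·y / ΣA = 83.58 mm.
Transfer each piece to the horizontal axis through the centroid using Ī + A·d² with d = y − 83.58:
  bottom plate: d = -72.58 mm → contributes +25 689 019 mm⁴
  web plate: d = 48.42 mm → contributes +22 451 232 mm⁴
  top plate: d = 167.4 mm → contributes +30 302 321 mm⁴
Total I = 78 442 572 mm⁴.
Extreme fibre distance c = 176.4 mm; S = I/c = 444 626 mm³.

S_x ≈ 4.4 × 10⁵ mm³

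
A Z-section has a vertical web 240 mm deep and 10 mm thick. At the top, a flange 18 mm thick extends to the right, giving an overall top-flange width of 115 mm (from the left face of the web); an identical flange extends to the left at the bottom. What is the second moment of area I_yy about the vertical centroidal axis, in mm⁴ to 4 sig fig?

I_yy ≈ 1.599 × 10⁷ mm⁴

Split into non-overlapping primitives; take the origin at the lower-left of the bounding box.
Web: 10 × 240, A = 2 400 mm², x = 110 mm, Ī = 20 000 mm⁴.
Top flange (beyond web): 105 × 18, A = 1 890 mm², x = 167.5 mm, Ī = 1 736 438 mm⁴.
Bottom flange (beyond web): 105 × 18, A = 1 890 mm², x = 52.5 mm, Ī = 1 736 438 mm⁴.
Centroid: x̄ = ΣA·x / ΣA = 110 mm.
Transfer each piece to the vertical centroidal axis using Ī + A·d² with d = x − 110:
  web: d = 0 mm → contributes +20 000 mm⁴
  top flange (beyond web): d = 57.5 mm → contributes +7 985 250 mm⁴
  bottom flange (beyond web): d = -57.5 mm → contributes +7 985 250 mm⁴
Total I = 15 990 500 mm⁴.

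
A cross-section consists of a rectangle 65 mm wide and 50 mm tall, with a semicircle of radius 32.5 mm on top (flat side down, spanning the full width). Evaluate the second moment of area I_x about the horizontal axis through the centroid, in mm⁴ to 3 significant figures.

Split into non-overlapping primitives; take the origin at the lower-left of the bounding box.
Rectangular body: 65 × 50, A = 3 250 mm², y = 25 mm, Ī = 677 083 mm⁴.
Semicircular cap: semicircle r = 32.5, A = 1659.2 mm², y = 63.793 mm, Ī = 122 452 mm⁴.
Centroid: ȳ = ΣA·y / ΣA = 38.111 mm.
Transfer each piece to the horizontal axis through the centroid using Ī + A·d² with d = y − 38.111:
  rectangular body: d = -13.111 mm → contributes +1 235 759 mm⁴
  semicircular cap: d = 25.682 mm → contributes +1 216 802 mm⁴
Total I = 2 452 561 mm⁴.

I_x ≈ 2.45 × 10⁶ mm⁴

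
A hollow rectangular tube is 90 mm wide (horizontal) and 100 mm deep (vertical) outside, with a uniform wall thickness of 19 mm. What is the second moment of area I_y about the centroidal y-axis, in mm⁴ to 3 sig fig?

I_y ≈ 5.35 × 10⁶ mm⁴

Treat the section as a set of non-overlapping primitives; coordinates are from the bounding-box lower-left.
Outer rectangle: 90 × 100, A = 9 000 mm², x = 45 mm, Ī = 6 075 000 mm⁴.
Inner void (subtracted): 52 × 62, A = 3 224 mm², x = 45 mm, Ī = 726 475 mm⁴.
By symmetry the centroid is at mid-width, x̄ = 45 mm.
All pieces are centred on the centroidal y-axis, so I = ΣĪ (holes subtracted) = 5 348 525 mm⁴.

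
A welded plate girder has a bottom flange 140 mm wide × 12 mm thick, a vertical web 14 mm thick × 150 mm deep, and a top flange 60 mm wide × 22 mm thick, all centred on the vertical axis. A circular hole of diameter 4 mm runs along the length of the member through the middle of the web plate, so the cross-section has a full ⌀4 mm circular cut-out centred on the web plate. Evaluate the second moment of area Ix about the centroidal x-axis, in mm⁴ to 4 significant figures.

Ix ≈ 2.470 × 10⁷ mm⁴

Split into non-overlapping primitives; take the origin at the lower-left of the bounding box.
Bottom plate: 140 × 12, A = 1 680 mm², y = 6 mm, Ī = 20 160 mm⁴.
Web plate: 14 × 150, A = 2 100 mm², y = 87 mm, Ī = 3 937 500 mm⁴.
Top plate: 60 × 22, A = 1 320 mm², y = 173 mm, Ī = 53 240 mm⁴.
Hole (subtracted): ⌀4, A = 12.5664 mm², y = 87 mm, Ī = 12.5664 mm⁴.
Centroid: ȳ = ΣA·y / ΣA = 82.5655 mm.
Transfer each piece to the centroidal x-axis using Ī + A·d² with d = y − 82.5655:
  bottom plate: d = -76.5655 mm → contributes +9 868 795 mm⁴
  web plate: d = 4.43446 mm → contributes +3 978 795 mm⁴
  top plate: d = 90.4345 mm → contributes +10 848 716 mm⁴
  hole: d = 4.43446 mm → contributes −259.676 mm⁴
Total I = 24 696 046 mm⁴.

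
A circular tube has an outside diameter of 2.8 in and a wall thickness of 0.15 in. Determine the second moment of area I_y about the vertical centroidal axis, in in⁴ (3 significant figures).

Decompose the section into non-overlapping parts with the origin at the bottom-left of its bounding rectangle.
Outer circle: ⌀2.8, A = 6.1575 in², x = 1.4 in, Ī = 3.0172 in⁴.
Bore (subtracted): ⌀2.5, A = 4.9087 in², x = 1.4 in, Ī = 1.9175 in⁴.
By symmetry the centroid is at mid-width, x̄ = 1.4 in.
All pieces are centred on the vertical centroidal axis, so I = ΣĪ (holes subtracted) = 1.0997 in⁴.

I_y ≈ 1.10 in⁴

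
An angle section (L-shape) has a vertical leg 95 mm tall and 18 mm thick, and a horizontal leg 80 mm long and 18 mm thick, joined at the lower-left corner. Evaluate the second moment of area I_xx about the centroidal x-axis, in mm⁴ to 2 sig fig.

Break the section into simple shapes (no overlaps), measuring from the bottom-left corner of the bounding box.
Vertical leg: 18 × 95, A = 1 710 mm², y = 47.5 mm, Ī = 1 286 063 mm⁴.
Horizontal leg (remainder): 62 × 18, A = 1 116 mm², y = 9 mm, Ī = 30 132 mm⁴.
Centroid: ȳ = ΣA·y / ΣA = 32.3 mm.
Transfer each piece to the centroidal x-axis using Ī + A·d² with d = y − 32.3:
  vertical leg: d = 15.2 mm → contributes +1 681 340 mm⁴
  horizontal leg (remainder): d = -23.3 mm → contributes +635 799 mm⁴
Total I = 2 317 138 mm⁴.

I_xx ≈ 2.3 × 10⁶ mm⁴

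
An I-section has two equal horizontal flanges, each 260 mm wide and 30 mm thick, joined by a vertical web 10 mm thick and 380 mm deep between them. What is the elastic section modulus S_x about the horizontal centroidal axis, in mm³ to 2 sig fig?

S_x ≈ 3.2 × 10⁶ mm³

Split into non-overlapping primitives; take the origin at the lower-left of the bounding box.
Bottom flange: 260 × 30, A = 7 800 mm², y = 15 mm, Ī = 585 000 mm⁴.
Web: 10 × 380, A = 3 800 mm², y = 220 mm, Ī = 45 726 667 mm⁴.
Top flange: 260 × 30, A = 7 800 mm², y = 425 mm, Ī = 585 000 mm⁴.
By symmetry the centroid is at mid-height, ȳ = 220 mm.
Transfer each piece to the horizontal centroidal axis using Ī + A·d² with d = y − 220:
  bottom flange: d = -205 mm → contributes +328 380 000 mm⁴
  web: d = 0 mm → contributes +45 726 667 mm⁴
  top flange: d = 205 mm → contributes +328 380 000 mm⁴
Total I = 702 486 667 mm⁴.
Extreme fibre distance c = 220 mm; S = I/c = 3 193 121 mm³.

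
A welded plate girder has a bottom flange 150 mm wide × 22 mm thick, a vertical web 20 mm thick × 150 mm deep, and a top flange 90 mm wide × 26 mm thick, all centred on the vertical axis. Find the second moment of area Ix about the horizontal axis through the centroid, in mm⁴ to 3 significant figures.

Ix ≈ 4.77 × 10⁷ mm⁴

Split into non-overlapping primitives; take the origin at the lower-left of the bounding box.
Bottom plate: 150 × 22, A = 3 300 mm², y = 11 mm, Ī = 133 100 mm⁴.
Web plate: 20 × 150, A = 3 000 mm², y = 97 mm, Ī = 5 625 000 mm⁴.
Top plate: 90 × 26, A = 2 340 mm², y = 185 mm, Ī = 131 820 mm⁴.
Centroid: ȳ = ΣA·y / ΣA = 87.986 mm.
Transfer each piece to the horizontal axis through the centroid using Ī + A·d² with d = y − 87.986:
  bottom plate: d = -76.986 mm → contributes +19 691 742 mm⁴
  web plate: d = 9.0139 mm → contributes +5 868 751 mm⁴
  top plate: d = 97.014 mm → contributes +22 155 185 mm⁴
Total I = 47 715 678 mm⁴.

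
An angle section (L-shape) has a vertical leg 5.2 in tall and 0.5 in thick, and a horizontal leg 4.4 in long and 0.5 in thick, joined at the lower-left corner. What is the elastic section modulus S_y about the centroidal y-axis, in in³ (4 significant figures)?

Break the section into simple shapes (no overlaps), measuring from the bottom-left corner of the bounding box.
Vertical leg: 0.5 × 5.2, A = 2.6 in², x = 0.25 in, Ī = 0.0541667 in⁴.
Horizontal leg (remainder): 3.9 × 0.5, A = 1.95 in², x = 2.45 in, Ī = 2.47163 in⁴.
Centroid: x̄ = ΣA·x / ΣA = 1.19286 in.
Transfer each piece to the centroidal y-axis using Ī + A·d² with d = x − 1.19286:
  vertical leg: d = -0.942857 in → contributes +2.36551 in⁴
  horizontal leg (remainder): d = 1.25714 in → contributes +5.55342 in⁴
Total I = 7.91893 in⁴.
Extreme fibre distance c = 3.20714 in; S = I/c = 2.46916 in³.

S_y ≈ 2.469 in³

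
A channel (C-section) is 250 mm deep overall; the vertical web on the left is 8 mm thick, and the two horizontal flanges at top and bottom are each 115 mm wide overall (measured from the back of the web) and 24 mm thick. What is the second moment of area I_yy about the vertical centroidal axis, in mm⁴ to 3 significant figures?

Split into non-overlapping primitives; take the origin at the lower-left of the bounding box.
Web: 8 × 250, A = 2 000 mm², x = 4 mm, Ī = 10 667 mm⁴.
Top flange (beyond web): 107 × 24, A = 2 568 mm², x = 61.5 mm, Ī = 2 450 086 mm⁴.
Bottom flange (beyond web): 107 × 24, A = 2 568 mm², x = 61.5 mm, Ī = 2 450 086 mm⁴.
Centroid: x̄ = ΣA·x / ΣA = 45.385 mm.
Transfer each piece to the vertical centroidal axis using Ī + A·d² with d = x − 45.385:
  web: d = -41.385 mm → contributes +3 436 025 mm⁴
  top flange (beyond web): d = 16.115 mm → contributes +3 117 017 mm⁴
  bottom flange (beyond web): d = 16.115 mm → contributes +3 117 017 mm⁴
Total I = 9 670 060 mm⁴.

I_yy ≈ 9.67 × 10⁶ mm⁴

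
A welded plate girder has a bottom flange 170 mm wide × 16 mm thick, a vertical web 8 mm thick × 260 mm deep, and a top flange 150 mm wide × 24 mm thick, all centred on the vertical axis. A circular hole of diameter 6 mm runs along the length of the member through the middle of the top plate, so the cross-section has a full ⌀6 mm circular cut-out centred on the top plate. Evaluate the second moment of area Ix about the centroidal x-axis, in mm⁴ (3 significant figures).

Decompose the section into non-overlapping parts with the origin at the bottom-left of its bounding rectangle.
Bottom plate: 170 × 16, A = 2 720 mm², y = 8 mm, Ī = 58 027 mm⁴.
Web plate: 8 × 260, A = 2 080 mm², y = 146 mm, Ī = 11 717 333 mm⁴.
Top plate: 150 × 24, A = 3 600 mm², y = 288 mm, Ī = 172 800 mm⁴.
Hole (subtracted): ⌀6, A = 28.274 mm², y = 288 mm, Ī = 63.617 mm⁴.
Centroid: ȳ = ΣA·y / ΣA = 161.75 mm.
Transfer each piece to the centroidal x-axis using Ī + A·d² with d = y − 161.75:
  bottom plate: d = -153.75 mm → contributes +64 353 316 mm⁴
  web plate: d = -15.746 mm → contributes +12 233 071 mm⁴
  top plate: d = 126.25 mm → contributes +57 556 643 mm⁴
  hole: d = 126.25 mm → contributes −450 755 mm⁴
Total I = 133 692 275 mm⁴.

Ix ≈ 1.34 × 10⁸ mm⁴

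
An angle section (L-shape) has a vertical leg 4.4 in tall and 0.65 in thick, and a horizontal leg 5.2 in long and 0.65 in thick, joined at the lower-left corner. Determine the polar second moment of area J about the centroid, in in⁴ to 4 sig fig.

Split into non-overlapping primitives; take the origin at the lower-left of the bounding box.
Vertical leg: 0.65 × 4.4, A = 2.86 in², y = 2.2 in, Ī = 4.61413 in⁴.
Horizontal leg (remainder): 4.55 × 0.65, A = 2.9575 in², y = 0.325 in, Ī = 0.104129 in⁴.
Centroid: ȳ = ΣA·y / ΣA = 1.24679 in.
Transfer each piece to the centroidal x-axis using Ī + A·d² with d = y − 1.24679:
  vertical leg: d = 0.953212 in → contributes +7.21277 in⁴
  horizontal leg (remainder): d = -0.921788 in → contributes +2.61709 in⁴
Total I = 9.82986 in⁴.
For the y-axis: x̄ = 1.64679 in.
Repeating about the centroidal y-axis gives I_y = 15.0318 in⁴.
Polar second moment: J = I_x + I_y = 24.8617 in⁴.

J ≈ 24.86 in⁴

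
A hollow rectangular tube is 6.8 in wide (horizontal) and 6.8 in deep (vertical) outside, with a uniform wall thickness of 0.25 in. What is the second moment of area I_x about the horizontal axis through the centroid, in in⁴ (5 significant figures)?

Treat the section as a set of non-overlapping primitives; coordinates are from the bounding-box lower-left.
Outer rectangle: 6.8 × 6.8, A = 46.24 in², y = 3.4 in, Ī = 178.1781 in⁴.
Inner void (subtracted): 6.3 × 6.3, A = 39.69 in², y = 3.4 in, Ī = 131.2747 in⁴.
By symmetry the centroid is at mid-height, ȳ = 3.4 in.
All pieces are centred on the horizontal axis through the centroid, so I = ΣĪ (holes subtracted) = 46.90346 in⁴.

I_x ≈ 46.903 in⁴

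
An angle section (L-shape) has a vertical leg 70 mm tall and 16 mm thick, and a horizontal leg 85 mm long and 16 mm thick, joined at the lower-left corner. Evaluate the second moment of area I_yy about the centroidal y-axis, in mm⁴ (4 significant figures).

I_yy ≈ 1.466 × 10⁶ mm⁴

Split into non-overlapping primitives; take the origin at the lower-left of the bounding box.
Vertical leg: 16 × 70, A = 1 120 mm², x = 8 mm, Ī = 23893.3 mm⁴.
Horizontal leg (remainder): 69 × 16, A = 1 104 mm², x = 50.5 mm, Ī = 438 012 mm⁴.
Centroid: x̄ = ΣA·x / ΣA = 29.0971 mm.
Transfer each piece to the centroidal y-axis using Ī + A·d² with d = x − 29.0971:
  vertical leg: d = -21.0971 mm → contributes +522 393 mm⁴
  horizontal leg (remainder): d = 21.4029 mm → contributes +943 736 mm⁴
Total I = 1 466 128 mm⁴.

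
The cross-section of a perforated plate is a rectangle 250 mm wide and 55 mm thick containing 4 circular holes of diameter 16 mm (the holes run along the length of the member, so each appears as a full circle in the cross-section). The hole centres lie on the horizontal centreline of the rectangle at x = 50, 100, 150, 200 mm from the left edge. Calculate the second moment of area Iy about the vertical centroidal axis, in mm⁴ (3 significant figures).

Split into non-overlapping primitives; take the origin at the lower-left of the bounding box.
Plate: 250 × 55, A = 13 750 mm², x = 125 mm, Ī = 71 614 583 mm⁴.
Hole 1 (subtracted): ⌀16, A = 201.06 mm², x = 50 mm, Ī = 3 217 mm⁴.
Hole 2 (subtracted): ⌀16, A = 201.06 mm², x = 100 mm, Ī = 3 217 mm⁴.
Hole 3 (subtracted): ⌀16, A = 201.06 mm², x = 150 mm, Ī = 3 217 mm⁴.
Hole 4 (subtracted): ⌀16, A = 201.06 mm², x = 200 mm, Ī = 3 217 mm⁴.
By symmetry the centroid is at mid-width, x̄ = 125 mm.
Transfer each piece to the vertical centroidal axis using Ī + A·d² with d = x − 125:
  plate: d = 0 mm → contributes +71 614 583 mm⁴
  hole 1: d = -75 mm → contributes −1 134 190 mm⁴
  hole 2: d = -25 mm → contributes −128 881 mm⁴
  hole 3: d = 25 mm → contributes −128 881 mm⁴
  hole 4: d = 75 mm → contributes −1 134 190 mm⁴
Total I = 69 088 441 mm⁴.

Iy ≈ 6.91 × 10⁷ mm⁴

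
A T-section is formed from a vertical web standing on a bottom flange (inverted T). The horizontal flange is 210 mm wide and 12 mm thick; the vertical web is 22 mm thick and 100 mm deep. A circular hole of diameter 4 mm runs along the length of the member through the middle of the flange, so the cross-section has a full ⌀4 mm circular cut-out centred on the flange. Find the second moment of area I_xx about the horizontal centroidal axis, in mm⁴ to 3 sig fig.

I_xx ≈ 5.54 × 10⁶ mm⁴

Split into non-overlapping primitives; take the origin at the lower-left of the bounding box.
Flange: 210 × 12, A = 2 520 mm², y = 6 mm, Ī = 30 240 mm⁴.
Web: 22 × 100, A = 2 200 mm², y = 62 mm, Ī = 1 833 333 mm⁴.
Hole (subtracted): ⌀4, A = 12.566 mm², y = 6 mm, Ī = 12.566 mm⁴.
Centroid: ȳ = ΣA·y / ΣA = 32.171 mm.
Transfer each piece to the horizontal centroidal axis using Ī + A·d² with d = y − 32.171:
  flange: d = -26.171 mm → contributes +1 756 291 mm⁴
  web: d = 29.829 mm → contributes +3 790 777 mm⁴
  hole: d = -26.171 mm → contributes −8619.8 mm⁴
Total I = 5 538 448 mm⁴.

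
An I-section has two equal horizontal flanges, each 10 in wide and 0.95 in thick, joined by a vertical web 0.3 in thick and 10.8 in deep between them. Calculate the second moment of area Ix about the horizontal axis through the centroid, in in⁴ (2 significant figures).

Ix ≈ 690 in⁴

Break the section into simple shapes (no overlaps), measuring from the bottom-left corner of the bounding box.
Bottom flange: 10 × 0.95, A = 9.5 in², y = 0.475 in, Ī = 0.7145 in⁴.
Web: 0.3 × 10.8, A = 3.24 in², y = 6.35 in, Ī = 31.49 in⁴.
Top flange: 10 × 0.95, A = 9.5 in², y = 12.23 in, Ī = 0.7145 in⁴.
By symmetry the centroid is at mid-height, ȳ = 6.35 in.
Transfer each piece to the horizontal axis through the centroid using Ī + A·d² with d = y − 6.35:
  bottom flange: d = -5.875 in → contributes +328.6 in⁴
  web: d = 0 in → contributes +31.49 in⁴
  top flange: d = 5.875 in → contributes +328.6 in⁴
Total I = 688.7 in⁴.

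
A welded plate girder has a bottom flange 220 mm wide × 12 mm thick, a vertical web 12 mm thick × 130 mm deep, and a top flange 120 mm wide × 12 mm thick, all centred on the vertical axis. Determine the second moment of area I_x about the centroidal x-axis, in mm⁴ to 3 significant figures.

I_x ≈ 2.15 × 10⁷ mm⁴

Split into non-overlapping primitives; take the origin at the lower-left of the bounding box.
Bottom plate: 220 × 12, A = 2 640 mm², y = 6 mm, Ī = 31 680 mm⁴.
Web plate: 12 × 130, A = 1 560 mm², y = 77 mm, Ī = 2 197 000 mm⁴.
Top plate: 120 × 12, A = 1 440 mm², y = 148 mm, Ī = 17 280 mm⁴.
Centroid: ȳ = ΣA·y / ΣA = 61.894 mm.
Transfer each piece to the centroidal x-axis using Ī + A·d² with d = y − 61.894:
  bottom plate: d = -55.894 mm → contributes +8 279 295 mm⁴
  web plate: d = 15.106 mm → contributes +2 552 996 mm⁴
  top plate: d = 86.106 mm → contributes +10 693 885 mm⁴
Total I = 21 526 176 mm⁴.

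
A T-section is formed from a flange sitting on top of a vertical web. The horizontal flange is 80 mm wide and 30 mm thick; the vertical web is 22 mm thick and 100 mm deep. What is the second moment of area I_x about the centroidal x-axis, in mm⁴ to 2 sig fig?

I_x ≈ 6.9 × 10⁶ mm⁴

Break the section into simple shapes (no overlaps), measuring from the bottom-left corner of the bounding box.
Flange: 80 × 30, A = 2 400 mm², y = 115 mm, Ī = 180 000 mm⁴.
Web: 22 × 100, A = 2 200 mm², y = 50 mm, Ī = 1 833 333 mm⁴.
Centroid: ȳ = ΣA·y / ΣA = 83.91 mm.
Transfer each piece to the centroidal x-axis using Ī + A·d² with d = y − 83.91:
  flange: d = 31.09 mm → contributes +2 499 357 mm⁴
  web: d = -33.91 mm → contributes +4 363 541 mm⁴
Total I = 6 862 899 mm⁴.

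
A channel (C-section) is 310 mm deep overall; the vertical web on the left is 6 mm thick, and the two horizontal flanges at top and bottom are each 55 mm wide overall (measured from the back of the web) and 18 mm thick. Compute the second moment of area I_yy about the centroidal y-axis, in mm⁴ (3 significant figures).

Break the section into simple shapes (no overlaps), measuring from the bottom-left corner of the bounding box.
Web: 6 × 310, A = 1 860 mm², x = 3 mm, Ī = 5 580 mm⁴.
Top flange (beyond web): 49 × 18, A = 882 mm², x = 30.5 mm, Ī = 176 474 mm⁴.
Bottom flange (beyond web): 49 × 18, A = 882 mm², x = 30.5 mm, Ī = 176 474 mm⁴.
Centroid: x̄ = ΣA·x / ΣA = 16.386 mm.
Transfer each piece to the centroidal y-axis using Ī + A·d² with d = x − 16.386:
  web: d = -13.386 mm → contributes +338 852 mm⁴
  top flange (beyond web): d = 14.114 mm → contributes +352 178 mm⁴
  bottom flange (beyond web): d = 14.114 mm → contributes +352 178 mm⁴
Total I = 1 043 209 mm⁴.

I_yy ≈ 1.04 × 10⁶ mm⁴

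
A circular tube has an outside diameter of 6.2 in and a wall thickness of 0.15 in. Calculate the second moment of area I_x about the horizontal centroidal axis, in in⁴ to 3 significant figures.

Decompose the section into non-overlapping parts with the origin at the bottom-left of its bounding rectangle.
Outer circle: ⌀6.2, A = 30.191 in², y = 3.1 in, Ī = 72.533 in⁴.
Bore (subtracted): ⌀5.9, A = 27.34 in², y = 3.1 in, Ī = 59.481 in⁴.
By symmetry the centroid is at mid-height, ȳ = 3.1 in.
All pieces are centred on the horizontal centroidal axis, so I = ΣĪ (holes subtracted) = 13.052 in⁴.

I_x ≈ 13.1 in⁴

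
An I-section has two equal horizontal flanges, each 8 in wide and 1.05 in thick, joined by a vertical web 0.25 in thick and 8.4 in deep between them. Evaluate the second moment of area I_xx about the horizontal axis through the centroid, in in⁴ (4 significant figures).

I_xx ≈ 389.0 in⁴

Split into non-overlapping primitives; take the origin at the lower-left of the bounding box.
Bottom flange: 8 × 1.05, A = 8.4 in², y = 0.525 in, Ī = 0.77175 in⁴.
Web: 0.25 × 8.4, A = 2.1 in², y = 5.25 in, Ī = 12.348 in⁴.
Top flange: 8 × 1.05, A = 8.4 in², y = 9.975 in, Ī = 0.77175 in⁴.
By symmetry the centroid is at mid-height, ȳ = 5.25 in.
Transfer each piece to the horizontal axis through the centroid using Ī + A·d² with d = y − 5.25:
  bottom flange: d = -4.725 in → contributes +188.307 in⁴
  web: d = 0 in → contributes +12.348 in⁴
  top flange: d = 4.725 in → contributes +188.307 in⁴
Total I = 388.962 in⁴.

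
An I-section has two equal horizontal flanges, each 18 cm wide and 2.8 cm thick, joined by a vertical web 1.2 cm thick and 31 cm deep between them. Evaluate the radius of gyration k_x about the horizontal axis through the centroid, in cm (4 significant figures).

Break the section into simple shapes (no overlaps), measuring from the bottom-left corner of the bounding box.
Bottom flange: 18 × 2.8, A = 50.4 cm², y = 1.4 cm, Ī = 32.928 cm⁴.
Web: 1.2 × 31, A = 37.2 cm², y = 18.3 cm, Ī = 2979.1 cm⁴.
Top flange: 18 × 2.8, A = 50.4 cm², y = 35.2 cm, Ī = 32.928 cm⁴.
By symmetry the centroid is at mid-height, ȳ = 18.3 cm.
Transfer each piece to the horizontal axis through the centroid using Ī + A·d² with d = y − 18.3:
  bottom flange: d = -16.9 cm → contributes +14427.7 cm⁴
  web: d = 0 cm → contributes +2979.1 cm⁴
  top flange: d = 16.9 cm → contributes +14427.7 cm⁴
Total I = 31834.4 cm⁴.
Radius of gyration: k = √(I/A) = √(31834.4 / 138) = 15.1883 cm.

k_x ≈ 15.19 cm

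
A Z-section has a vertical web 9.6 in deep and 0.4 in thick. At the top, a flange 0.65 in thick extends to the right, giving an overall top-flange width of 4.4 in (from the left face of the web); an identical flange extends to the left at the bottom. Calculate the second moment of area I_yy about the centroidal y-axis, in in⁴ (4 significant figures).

I_yy ≈ 32.15 in⁴

Break the section into simple shapes (no overlaps), measuring from the bottom-left corner of the bounding box.
Web: 0.4 × 9.6, A = 3.84 in², x = 4.2 in, Ī = 0.0512 in⁴.
Top flange (beyond web): 4 × 0.65, A = 2.6 in², x = 6.4 in, Ī = 3.46667 in⁴.
Bottom flange (beyond web): 4 × 0.65, A = 2.6 in², x = 2 in, Ī = 3.46667 in⁴.
Centroid: x̄ = ΣA·x / ΣA = 4.2 in.
Transfer each piece to the centroidal y-axis using Ī + A·d² with d = x − 4.2:
  web: d = 0 in → contributes +0.0512 in⁴
  top flange (beyond web): d = 2.2 in → contributes +16.0507 in⁴
  bottom flange (beyond web): d = -2.2 in → contributes +16.0507 in⁴
Total I = 32.1525 in⁴.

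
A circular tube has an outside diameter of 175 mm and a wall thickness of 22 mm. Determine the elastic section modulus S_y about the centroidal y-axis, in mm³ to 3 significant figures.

Split into non-overlapping primitives; take the origin at the lower-left of the bounding box.
Outer circle: ⌀175, A = 24 053 mm², x = 87.5 mm, Ī = 46 038 598 mm⁴.
Bore (subtracted): ⌀131, A = 13 478 mm², x = 87.5 mm, Ī = 14 456 231 mm⁴.
By symmetry the centroid is at mid-width, x̄ = 87.5 mm.
All pieces are centred on the centroidal y-axis, so I = ΣĪ (holes subtracted) = 31 582 367 mm⁴.
Extreme fibre distance c = 87.5 mm; S = I/c = 360 941 mm³.

S_y ≈ 3.61 × 10⁵ mm³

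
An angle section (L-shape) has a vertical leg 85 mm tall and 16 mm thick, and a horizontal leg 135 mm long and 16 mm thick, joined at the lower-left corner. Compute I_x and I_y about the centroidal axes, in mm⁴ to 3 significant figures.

Break the section into simple shapes (no overlaps), measuring from the bottom-left corner of the bounding box.
Vertical leg: 16 × 85, A = 1 360 mm², y = 42.5 mm, Ī = 818 833 mm⁴.
Horizontal leg (remainder): 119 × 16, A = 1 904 mm², y = 8 mm, Ī = 40 619 mm⁴.
Centroid: ȳ = ΣA·y / ΣA = 22.375 mm.
Transfer each piece to the centroidal x-axis using Ī + A·d² with d = y − 22.375:
  vertical leg: d = 20.125 mm → contributes +1 369 655 mm⁴
  horizontal leg (remainder): d = -14.375 mm → contributes +434 062 mm⁴
Total I = 1 803 717 mm⁴.
For the y-axis: x̄ = 47.375 mm.
Repeating about the centroidal y-axis gives I_y = 5 890 517 mm⁴.

I_x ≈ 1.80 × 10⁶ mm⁴, I_y ≈ 5.89 × 10⁶ mm⁴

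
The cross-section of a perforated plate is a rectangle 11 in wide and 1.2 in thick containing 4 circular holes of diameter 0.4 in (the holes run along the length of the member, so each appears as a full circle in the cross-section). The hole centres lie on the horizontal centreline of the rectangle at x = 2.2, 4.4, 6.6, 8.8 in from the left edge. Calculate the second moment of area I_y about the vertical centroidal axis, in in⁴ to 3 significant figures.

I_y ≈ 130 in⁴

Decompose the section into non-overlapping parts with the origin at the bottom-left of its bounding rectangle.
Plate: 11 × 1.2, A = 13.2 in², x = 5.5 in, Ī = 133.1 in⁴.
Hole 1 (subtracted): ⌀0.4, A = 0.12566 in², x = 2.2 in, Ī = 0.0012566 in⁴.
Hole 2 (subtracted): ⌀0.4, A = 0.12566 in², x = 4.4 in, Ī = 0.0012566 in⁴.
Hole 3 (subtracted): ⌀0.4, A = 0.12566 in², x = 6.6 in, Ī = 0.0012566 in⁴.
Hole 4 (subtracted): ⌀0.4, A = 0.12566 in², x = 8.8 in, Ī = 0.0012566 in⁴.
By symmetry the centroid is at mid-width, x̄ = 5.5 in.
Transfer each piece to the vertical centroidal axis using Ī + A·d² with d = x − 5.5:
  plate: d = 0 in → contributes +133.1 in⁴
  hole 1: d = -3.3 in → contributes −1.3697 in⁴
  hole 2: d = -1.1 in → contributes −0.15331 in⁴
  hole 3: d = 1.1 in → contributes −0.15331 in⁴
  hole 4: d = 3.3 in → contributes −1.3697 in⁴
Total I = 130.05 in⁴.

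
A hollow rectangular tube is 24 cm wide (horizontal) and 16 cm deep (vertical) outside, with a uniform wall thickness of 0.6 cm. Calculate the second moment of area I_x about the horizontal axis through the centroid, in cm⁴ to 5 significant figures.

I_x ≈ 2032.6 cm⁴

Decompose the section into non-overlapping parts with the origin at the bottom-left of its bounding rectangle.
Outer rectangle: 24 × 16, A = 384 cm², y = 8 cm, Ī = 8 192 cm⁴.
Inner void (subtracted): 22.8 × 14.8, A = 337.44 cm², y = 8 cm, Ī = 6159.405 cm⁴.
By symmetry the centroid is at mid-height, ȳ = 8 cm.
All pieces are centred on the horizontal axis through the centroid, so I = ΣĪ (holes subtracted) = 2032.595 cm⁴.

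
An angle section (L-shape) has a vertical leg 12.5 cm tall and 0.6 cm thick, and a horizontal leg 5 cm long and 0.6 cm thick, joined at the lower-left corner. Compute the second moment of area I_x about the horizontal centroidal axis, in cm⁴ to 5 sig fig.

I_x ≈ 166.86 cm⁴

Treat the section as a set of non-overlapping primitives; coordinates are from the bounding-box lower-left.
Vertical leg: 0.6 × 12.5, A = 7.5 cm², y = 6.25 cm, Ī = 97.65625 cm⁴.
Horizontal leg (remainder): 4.4 × 0.6, A = 2.64 cm², y = 0.3 cm, Ī = 0.0792 cm⁴.
Centroid: ȳ = ΣA·y / ΣA = 4.700888 cm.
Transfer each piece to the horizontal centroidal axis using Ī + A·d² with d = y − 4.700888:
  vertical leg: d = 1.549112 cm → contributes +115.6544 cm⁴
  horizontal leg (remainder): d = -4.400888 cm → contributes +51.21022 cm⁴
Total I = 166.8646 cm⁴.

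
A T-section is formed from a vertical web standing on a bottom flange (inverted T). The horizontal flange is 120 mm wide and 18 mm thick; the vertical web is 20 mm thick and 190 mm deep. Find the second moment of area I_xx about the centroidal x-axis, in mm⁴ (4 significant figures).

I_xx ≈ 2.639 × 10⁷ mm⁴

Treat the section as a set of non-overlapping primitives; coordinates are from the bounding-box lower-left.
Flange: 120 × 18, A = 2 160 mm², y = 9 mm, Ī = 58 320 mm⁴.
Web: 20 × 190, A = 3 800 mm², y = 113 mm, Ī = 11 431 667 mm⁴.
Centroid: ȳ = ΣA·y / ΣA = 75.3087 mm.
Transfer each piece to the centroidal x-axis using Ī + A·d² with d = y − 75.3087:
  flange: d = -66.3087 mm → contributes +9 555 509 mm⁴
  web: d = 37.6913 mm → contributes +16 830 069 mm⁴
Total I = 26 385 579 mm⁴.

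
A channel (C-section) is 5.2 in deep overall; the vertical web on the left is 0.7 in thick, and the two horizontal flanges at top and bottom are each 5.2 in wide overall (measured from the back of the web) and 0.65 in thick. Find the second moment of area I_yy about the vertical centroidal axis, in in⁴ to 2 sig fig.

Treat the section as a set of non-overlapping primitives; coordinates are from the bounding-box lower-left.
Web: 0.7 × 5.2, A = 3.64 in², x = 0.35 in, Ī = 0.1486 in⁴.
Top flange (beyond web): 4.5 × 0.65, A = 2.925 in², x = 2.95 in, Ī = 4.936 in⁴.
Bottom flange (beyond web): 4.5 × 0.65, A = 2.925 in², x = 2.95 in, Ī = 4.936 in⁴.
Centroid: x̄ = ΣA·x / ΣA = 1.953 in.
Transfer each piece to the vertical centroidal axis using Ī + A·d² with d = x − 1.953:
  web: d = -1.603 in → contributes +9.499 in⁴
  top flange (beyond web): d = 0.9973 in → contributes +7.845 in⁴
  bottom flange (beyond web): d = 0.9973 in → contributes +7.845 in⁴
Total I = 25.19 in⁴.

I_yy ≈ 25 in⁴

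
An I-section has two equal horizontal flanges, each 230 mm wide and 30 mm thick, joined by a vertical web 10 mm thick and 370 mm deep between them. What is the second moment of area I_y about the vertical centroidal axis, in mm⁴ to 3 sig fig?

Break the section into simple shapes (no overlaps), measuring from the bottom-left corner of the bounding box.
Bottom flange: 230 × 30, A = 6 900 mm², x = 115 mm, Ī = 30 417 500 mm⁴.
Web: 10 × 370, A = 3 700 mm², x = 115 mm, Ī = 30 833 mm⁴.
Top flange: 230 × 30, A = 6 900 mm², x = 115 mm, Ī = 30 417 500 mm⁴.
By symmetry the centroid is at mid-width, x̄ = 115 mm.
All pieces are centred on the vertical centroidal axis, so I = ΣĪ = 60 865 833 mm⁴.

I_y ≈ 6.09 × 10⁷ mm⁴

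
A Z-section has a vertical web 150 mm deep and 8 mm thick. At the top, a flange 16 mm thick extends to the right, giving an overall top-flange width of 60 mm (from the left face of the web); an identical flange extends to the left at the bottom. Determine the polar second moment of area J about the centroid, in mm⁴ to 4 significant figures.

Decompose the section into non-overlapping parts with the origin at the bottom-left of its bounding rectangle.
Web: 8 × 150, A = 1 200 mm², y = 75 mm, Ī = 2 250 000 mm⁴.
Top flange (beyond web): 52 × 16, A = 832 mm², y = 142 mm, Ī = 17749.3 mm⁴.
Bottom flange (beyond web): 52 × 16, A = 832 mm², y = 8 mm, Ī = 17749.3 mm⁴.
Centroid: ȳ = ΣA·y / ΣA = 75 mm.
Transfer each piece to the centroidal x-axis using Ī + A·d² with d = y − 75:
  web: d = 0 mm → contributes +2 250 000 mm⁴
  top flange (beyond web): d = 67 mm → contributes +3 752 597 mm⁴
  bottom flange (beyond web): d = -67 mm → contributes +3 752 597 mm⁴
Total I = 9 755 195 mm⁴.
For the y-axis: x̄ = 56 mm.
Repeating about the centroidal y-axis gives I_y = 1 878 955 mm⁴.
Polar second moment: J = I_x + I_y = 11 634 149 mm⁴.

J ≈ 1.163 × 10⁷ mm⁴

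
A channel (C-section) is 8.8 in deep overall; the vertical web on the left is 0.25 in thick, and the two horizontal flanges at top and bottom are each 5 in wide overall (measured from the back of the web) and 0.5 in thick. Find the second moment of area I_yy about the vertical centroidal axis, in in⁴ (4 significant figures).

Split into non-overlapping primitives; take the origin at the lower-left of the bounding box.
Web: 0.25 × 8.8, A = 2.2 in², x = 0.125 in, Ī = 0.0114583 in⁴.
Top flange (beyond web): 4.75 × 0.5, A = 2.375 in², x = 2.625 in, Ī = 4.46549 in⁴.
Bottom flange (beyond web): 4.75 × 0.5, A = 2.375 in², x = 2.625 in, Ī = 4.46549 in⁴.
Centroid: x̄ = ΣA·x / ΣA = 1.83363 in.
Transfer each piece to the vertical centroidal axis using Ī + A·d² with d = x − 1.83363:
  web: d = -1.70863 in → contributes +6.4342 in⁴
  top flange (beyond web): d = 0.791367 in → contributes +5.95287 in⁴
  bottom flange (beyond web): d = 0.791367 in → contributes +5.95287 in⁴
Total I = 18.3399 in⁴.

I_yy ≈ 18.34 in⁴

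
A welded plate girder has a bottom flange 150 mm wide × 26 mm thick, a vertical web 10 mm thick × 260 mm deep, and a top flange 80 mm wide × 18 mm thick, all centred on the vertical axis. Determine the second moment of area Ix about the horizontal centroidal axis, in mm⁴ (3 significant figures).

Ix ≈ 1.06 × 10⁸ mm⁴

Treat the section as a set of non-overlapping primitives; coordinates are from the bounding-box lower-left.
Bottom plate: 150 × 26, A = 3 900 mm², y = 13 mm, Ī = 219 700 mm⁴.
Web plate: 10 × 260, A = 2 600 mm², y = 156 mm, Ī = 14 646 667 mm⁴.
Top plate: 80 × 18, A = 1 440 mm², y = 295 mm, Ī = 38 880 mm⁴.
Centroid: ȳ = ΣA·y / ΣA = 110.97 mm.
Transfer each piece to the horizontal centroidal axis using Ī + A·d² with d = y − 110.97:
  bottom plate: d = -97.97 mm → contributes +37 652 198 mm⁴
  web plate: d = 45.03 mm → contributes +19 918 742 mm⁴
  top plate: d = 184.03 mm → contributes +48 807 539 mm⁴
Total I = 106 378 479 mm⁴.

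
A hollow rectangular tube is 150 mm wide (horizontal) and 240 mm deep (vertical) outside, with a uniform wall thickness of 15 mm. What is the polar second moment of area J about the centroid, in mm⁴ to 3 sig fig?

J ≈ 1.17 × 10⁸ mm⁴

Decompose the section into non-overlapping parts with the origin at the bottom-left of its bounding rectangle.
Outer rectangle: 150 × 240, A = 36 000 mm², y = 120 mm, Ī = 172 800 000 mm⁴.
Inner void (subtracted): 120 × 210, A = 25 200 mm², y = 120 mm, Ī = 92 610 000 mm⁴.
By symmetry the centroid is at mid-height, ȳ = 120 mm.
All pieces are centred on the centroidal x-axis, so I = ΣĪ (holes subtracted) = 80 190 000 mm⁴.
Repeating about the centroidal y-axis gives I_y = 37 260 000 mm⁴.
Polar second moment: J = I_x + I_y = 117 450 000 mm⁴.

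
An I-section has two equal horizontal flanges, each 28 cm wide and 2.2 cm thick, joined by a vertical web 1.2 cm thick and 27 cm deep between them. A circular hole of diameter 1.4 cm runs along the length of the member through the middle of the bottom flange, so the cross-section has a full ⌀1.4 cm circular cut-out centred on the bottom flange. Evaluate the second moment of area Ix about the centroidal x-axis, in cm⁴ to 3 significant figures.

Treat the section as a set of non-overlapping primitives; coordinates are from the bounding-box lower-left.
Bottom flange: 28 × 2.2, A = 61.6 cm², y = 1.1 cm, Ī = 24.845 cm⁴.
Web: 1.2 × 27, A = 32.4 cm², y = 15.7 cm, Ī = 1968.3 cm⁴.
Top flange: 28 × 2.2, A = 61.6 cm², y = 30.3 cm, Ī = 24.845 cm⁴.
Hole (subtracted): ⌀1.4, A = 1.5394 cm², y = 1.1 cm, Ī = 0.18857 cm⁴.
Centroid: ȳ = ΣA·y / ΣA = 15.846 cm.
Transfer each piece to the centroidal x-axis using Ī + A·d² with d = y − 15.846:
  bottom flange: d = -14.746 cm → contributes +13 419 cm⁴
  web: d = -0.14588 cm → contributes +1 969 cm⁴
  top flange: d = 14.454 cm → contributes +12 894 cm⁴
  hole: d = -14.746 cm → contributes −334.91 cm⁴
Total I = 27 948 cm⁴.

Ix ≈ 2.79 × 10⁴ cm⁴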